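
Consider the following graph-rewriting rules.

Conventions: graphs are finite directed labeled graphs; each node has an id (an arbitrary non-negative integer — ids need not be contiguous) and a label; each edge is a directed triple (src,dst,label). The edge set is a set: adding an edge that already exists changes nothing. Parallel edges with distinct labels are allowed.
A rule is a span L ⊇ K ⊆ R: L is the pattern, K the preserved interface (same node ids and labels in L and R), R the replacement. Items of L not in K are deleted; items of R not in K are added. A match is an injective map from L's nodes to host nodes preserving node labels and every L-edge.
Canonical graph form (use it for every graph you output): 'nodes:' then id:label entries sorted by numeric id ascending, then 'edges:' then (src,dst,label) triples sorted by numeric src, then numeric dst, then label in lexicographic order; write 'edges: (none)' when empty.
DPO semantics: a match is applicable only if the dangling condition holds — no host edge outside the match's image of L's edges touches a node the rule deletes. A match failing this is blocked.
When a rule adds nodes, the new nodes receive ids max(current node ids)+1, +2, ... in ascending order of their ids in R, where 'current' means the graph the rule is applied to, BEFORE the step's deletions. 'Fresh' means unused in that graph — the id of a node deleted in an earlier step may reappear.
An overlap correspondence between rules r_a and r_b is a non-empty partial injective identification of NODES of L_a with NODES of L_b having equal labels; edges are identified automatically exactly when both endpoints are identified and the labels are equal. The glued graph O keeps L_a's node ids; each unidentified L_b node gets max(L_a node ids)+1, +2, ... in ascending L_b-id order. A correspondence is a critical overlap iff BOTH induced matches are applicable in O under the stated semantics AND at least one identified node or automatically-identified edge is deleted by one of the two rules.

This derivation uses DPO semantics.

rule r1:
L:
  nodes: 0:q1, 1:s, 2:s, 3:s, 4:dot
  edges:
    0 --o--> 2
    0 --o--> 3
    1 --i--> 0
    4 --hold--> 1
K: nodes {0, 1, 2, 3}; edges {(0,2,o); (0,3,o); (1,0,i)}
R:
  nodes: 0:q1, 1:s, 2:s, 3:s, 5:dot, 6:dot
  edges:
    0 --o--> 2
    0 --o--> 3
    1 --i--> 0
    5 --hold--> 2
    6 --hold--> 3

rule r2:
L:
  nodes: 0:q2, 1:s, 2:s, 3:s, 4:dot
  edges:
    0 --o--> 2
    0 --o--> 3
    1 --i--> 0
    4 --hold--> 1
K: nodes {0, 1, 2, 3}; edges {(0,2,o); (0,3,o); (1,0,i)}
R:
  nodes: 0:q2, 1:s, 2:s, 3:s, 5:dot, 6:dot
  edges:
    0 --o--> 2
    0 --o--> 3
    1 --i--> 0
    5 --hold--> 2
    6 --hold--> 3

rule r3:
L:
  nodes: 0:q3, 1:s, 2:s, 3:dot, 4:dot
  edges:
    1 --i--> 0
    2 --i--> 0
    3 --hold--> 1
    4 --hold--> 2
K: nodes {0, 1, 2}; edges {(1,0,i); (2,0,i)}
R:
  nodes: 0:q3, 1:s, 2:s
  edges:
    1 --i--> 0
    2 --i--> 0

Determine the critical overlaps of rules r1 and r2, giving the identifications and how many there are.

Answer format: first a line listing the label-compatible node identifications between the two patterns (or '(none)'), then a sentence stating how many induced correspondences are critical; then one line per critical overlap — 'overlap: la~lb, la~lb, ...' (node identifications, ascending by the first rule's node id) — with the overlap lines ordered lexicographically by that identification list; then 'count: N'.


label-compatible node identifications between L(r1) and L(r2): 1~1, 1~2, 1~3, 2~1, 2~2, 2~3, 3~1, 3~2, 3~3, 4~4
7 of the induced correspondences are critical overlaps of r1 and r2.
overlap: 1~1, 2~2, 3~3, 4~4
overlap: 1~1, 2~2, 4~4
overlap: 1~1, 2~3, 3~2, 4~4
overlap: 1~1, 2~3, 4~4
overlap: 1~1, 3~2, 4~4
overlap: 1~1, 3~3, 4~4
overlap: 1~1, 4~4
count: 7


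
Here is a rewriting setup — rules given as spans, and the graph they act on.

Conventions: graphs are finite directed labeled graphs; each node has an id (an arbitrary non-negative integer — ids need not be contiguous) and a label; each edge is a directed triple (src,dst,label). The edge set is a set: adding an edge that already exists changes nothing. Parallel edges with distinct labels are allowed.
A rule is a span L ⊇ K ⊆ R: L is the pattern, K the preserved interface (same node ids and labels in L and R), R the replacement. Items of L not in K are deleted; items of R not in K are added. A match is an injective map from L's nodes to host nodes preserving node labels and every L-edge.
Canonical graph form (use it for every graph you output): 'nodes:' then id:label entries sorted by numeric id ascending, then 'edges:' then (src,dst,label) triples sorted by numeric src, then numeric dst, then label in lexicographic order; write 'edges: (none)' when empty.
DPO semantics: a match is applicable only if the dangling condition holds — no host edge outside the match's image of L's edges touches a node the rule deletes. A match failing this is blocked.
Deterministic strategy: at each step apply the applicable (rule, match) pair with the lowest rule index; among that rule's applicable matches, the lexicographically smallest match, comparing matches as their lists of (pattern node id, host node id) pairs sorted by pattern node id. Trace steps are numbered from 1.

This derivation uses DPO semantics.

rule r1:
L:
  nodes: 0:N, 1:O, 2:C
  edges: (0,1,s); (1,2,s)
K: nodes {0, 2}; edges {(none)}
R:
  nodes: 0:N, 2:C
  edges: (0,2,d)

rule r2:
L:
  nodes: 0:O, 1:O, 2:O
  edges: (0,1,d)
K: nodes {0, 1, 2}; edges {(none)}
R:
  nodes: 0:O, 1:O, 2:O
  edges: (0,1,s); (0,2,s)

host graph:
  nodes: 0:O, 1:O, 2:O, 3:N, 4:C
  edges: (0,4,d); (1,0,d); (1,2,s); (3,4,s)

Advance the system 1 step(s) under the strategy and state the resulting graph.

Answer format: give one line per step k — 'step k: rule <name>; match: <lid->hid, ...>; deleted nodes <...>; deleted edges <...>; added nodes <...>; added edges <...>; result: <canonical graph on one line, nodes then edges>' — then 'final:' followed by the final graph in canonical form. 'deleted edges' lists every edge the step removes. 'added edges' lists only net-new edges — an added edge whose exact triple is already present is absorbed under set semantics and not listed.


step 1: rule r2; match: 0->1, 1->0, 2->2; deleted nodes (none); deleted edges (1,0,d); added nodes (none); added edges (1,0,s); result: nodes: 0:O, 1:O, 2:O, 3:N, 4:C edges: (0,4,d); (1,0,s); (1,2,s); (3,4,s)
final:
nodes: 0:O, 1:O, 2:O, 3:N, 4:C
edges: (0,4,d); (1,0,s); (1,2,s); (3,4,s)


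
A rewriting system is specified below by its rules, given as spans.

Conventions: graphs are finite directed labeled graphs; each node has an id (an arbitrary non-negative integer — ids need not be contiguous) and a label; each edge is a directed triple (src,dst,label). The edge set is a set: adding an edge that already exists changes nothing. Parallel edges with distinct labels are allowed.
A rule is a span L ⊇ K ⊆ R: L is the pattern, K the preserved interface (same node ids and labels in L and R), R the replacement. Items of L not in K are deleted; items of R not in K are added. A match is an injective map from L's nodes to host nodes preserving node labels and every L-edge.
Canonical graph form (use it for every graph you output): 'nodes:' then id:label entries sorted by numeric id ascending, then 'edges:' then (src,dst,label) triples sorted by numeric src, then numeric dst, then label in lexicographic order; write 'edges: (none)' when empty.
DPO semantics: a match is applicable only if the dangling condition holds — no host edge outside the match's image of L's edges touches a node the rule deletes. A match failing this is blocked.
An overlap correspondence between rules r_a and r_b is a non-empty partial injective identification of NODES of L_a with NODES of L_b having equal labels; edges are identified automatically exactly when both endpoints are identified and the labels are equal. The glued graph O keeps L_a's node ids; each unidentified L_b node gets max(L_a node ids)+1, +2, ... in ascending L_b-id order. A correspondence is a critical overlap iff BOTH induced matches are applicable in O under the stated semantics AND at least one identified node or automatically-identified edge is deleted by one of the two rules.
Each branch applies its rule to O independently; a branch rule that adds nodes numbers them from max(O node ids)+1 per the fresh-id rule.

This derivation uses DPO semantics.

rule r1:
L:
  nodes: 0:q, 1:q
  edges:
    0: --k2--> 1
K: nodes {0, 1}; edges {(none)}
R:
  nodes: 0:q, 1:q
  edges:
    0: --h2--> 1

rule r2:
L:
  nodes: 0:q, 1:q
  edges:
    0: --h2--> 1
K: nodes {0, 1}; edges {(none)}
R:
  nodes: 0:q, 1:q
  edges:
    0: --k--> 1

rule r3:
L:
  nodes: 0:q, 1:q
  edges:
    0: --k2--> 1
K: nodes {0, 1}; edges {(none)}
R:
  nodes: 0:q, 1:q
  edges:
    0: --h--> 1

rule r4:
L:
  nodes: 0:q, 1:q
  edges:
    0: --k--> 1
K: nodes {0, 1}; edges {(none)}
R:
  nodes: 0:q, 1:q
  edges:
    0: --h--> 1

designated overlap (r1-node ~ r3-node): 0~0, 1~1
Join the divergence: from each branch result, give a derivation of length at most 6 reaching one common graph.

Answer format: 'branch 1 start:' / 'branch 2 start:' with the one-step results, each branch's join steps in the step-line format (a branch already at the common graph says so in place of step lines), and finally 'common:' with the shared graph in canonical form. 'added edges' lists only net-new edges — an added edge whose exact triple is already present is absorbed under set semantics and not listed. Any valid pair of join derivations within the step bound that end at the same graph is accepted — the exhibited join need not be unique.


branch 1 start:
nodes: 0:q, 1:q
edges: (0,1,h2)
branch 2 start:
nodes: 0:q, 1:q
edges: (0,1,h)
branch 1 step 1: rule r2; match: 0->0, 1->1; deleted nodes (none); deleted edges (0,1,h2); added nodes (none); added edges (0,1,k); result: nodes: 0:q, 1:q edges: (0,1,k)
branch 1 step 2: rule r4; match: 0->0, 1->1; deleted nodes (none); deleted edges (0,1,k); added nodes (none); added edges (0,1,h); result: nodes: 0:q, 1:q edges: (0,1,h)
branch 2: already at the common graph (0 steps)
common:
nodes: 0:q, 1:q
edges: (0,1,h)


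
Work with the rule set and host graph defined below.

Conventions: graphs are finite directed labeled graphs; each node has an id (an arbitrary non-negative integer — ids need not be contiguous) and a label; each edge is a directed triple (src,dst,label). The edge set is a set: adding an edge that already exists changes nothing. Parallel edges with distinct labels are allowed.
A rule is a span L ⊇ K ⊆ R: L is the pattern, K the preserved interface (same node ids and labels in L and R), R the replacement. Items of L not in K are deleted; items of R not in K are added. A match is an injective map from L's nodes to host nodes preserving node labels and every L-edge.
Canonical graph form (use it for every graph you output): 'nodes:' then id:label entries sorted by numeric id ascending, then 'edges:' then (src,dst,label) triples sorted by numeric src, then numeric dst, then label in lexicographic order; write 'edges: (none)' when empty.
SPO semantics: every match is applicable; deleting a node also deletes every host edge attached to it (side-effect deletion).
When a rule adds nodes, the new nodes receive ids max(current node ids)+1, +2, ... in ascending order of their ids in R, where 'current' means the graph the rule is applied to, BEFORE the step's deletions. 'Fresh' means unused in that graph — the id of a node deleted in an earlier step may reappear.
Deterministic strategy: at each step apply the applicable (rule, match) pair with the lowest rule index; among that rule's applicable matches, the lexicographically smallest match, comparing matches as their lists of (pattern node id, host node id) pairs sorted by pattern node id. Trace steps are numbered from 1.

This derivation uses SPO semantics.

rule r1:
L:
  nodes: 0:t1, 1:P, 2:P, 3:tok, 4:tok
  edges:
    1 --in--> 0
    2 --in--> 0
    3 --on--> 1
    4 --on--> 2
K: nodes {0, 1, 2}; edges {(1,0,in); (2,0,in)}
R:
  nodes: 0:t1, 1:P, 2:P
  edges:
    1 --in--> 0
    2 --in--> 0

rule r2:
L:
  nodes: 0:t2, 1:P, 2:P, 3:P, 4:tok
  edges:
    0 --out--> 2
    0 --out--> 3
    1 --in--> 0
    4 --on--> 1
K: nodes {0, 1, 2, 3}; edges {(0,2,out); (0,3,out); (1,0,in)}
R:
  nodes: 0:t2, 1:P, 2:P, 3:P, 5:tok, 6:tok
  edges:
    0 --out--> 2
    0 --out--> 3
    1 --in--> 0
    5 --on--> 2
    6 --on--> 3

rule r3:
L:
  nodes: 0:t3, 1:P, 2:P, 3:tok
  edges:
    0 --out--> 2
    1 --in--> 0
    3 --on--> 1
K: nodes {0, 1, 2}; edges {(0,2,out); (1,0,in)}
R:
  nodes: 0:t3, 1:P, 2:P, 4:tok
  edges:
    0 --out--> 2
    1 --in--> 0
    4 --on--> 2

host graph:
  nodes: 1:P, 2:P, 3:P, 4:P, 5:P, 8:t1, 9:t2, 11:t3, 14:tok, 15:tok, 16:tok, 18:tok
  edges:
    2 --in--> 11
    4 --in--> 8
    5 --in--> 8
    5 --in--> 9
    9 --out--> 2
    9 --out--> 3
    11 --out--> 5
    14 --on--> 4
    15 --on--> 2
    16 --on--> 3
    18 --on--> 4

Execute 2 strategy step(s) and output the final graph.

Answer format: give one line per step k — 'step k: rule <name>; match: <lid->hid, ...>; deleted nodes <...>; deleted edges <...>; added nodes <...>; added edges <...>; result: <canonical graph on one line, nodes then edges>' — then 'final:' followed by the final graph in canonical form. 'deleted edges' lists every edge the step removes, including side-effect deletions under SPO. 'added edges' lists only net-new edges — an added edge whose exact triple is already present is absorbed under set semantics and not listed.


step 1: rule r3; match: 0->11, 1->2, 2->5, 3->15; deleted nodes 15; deleted edges (15,2,on); added nodes 19; added edges (19,5,on); result: nodes: 1:P, 2:P, 3:P, 4:P, 5:P, 8:t1, 9:t2, 11:t3, 14:tok, 16:tok, 18:tok, 19:tok edges: (2,11,in); (4,8,in); (5,8,in); (5,9,in); (9,2,out); (9,3,out); (11,5,out); (14,4,on); (16,3,on); (18,4,on); (19,5,on)
step 2: rule r1; match: 0->8, 1->4, 2->5, 3->14, 4->19; deleted nodes 14, 19; deleted edges (14,4,on); (19,5,on); added nodes (none); added edges (none); result: nodes: 1:P, 2:P, 3:P, 4:P, 5:P, 8:t1, 9:t2, 11:t3, 16:tok, 18:tok edges: (2,11,in); (4,8,in); (5,8,in); (5,9,in); (9,2,out); (9,3,out); (11,5,out); (16,3,on); (18,4,on)
final:
nodes: 1:P, 2:P, 3:P, 4:P, 5:P, 8:t1, 9:t2, 11:t3, 16:tok, 18:tok
edges: (2,11,in); (4,8,in); (5,8,in); (5,9,in); (9,2,out); (9,3,out); (11,5,out); (16,3,on); (18,4,on)


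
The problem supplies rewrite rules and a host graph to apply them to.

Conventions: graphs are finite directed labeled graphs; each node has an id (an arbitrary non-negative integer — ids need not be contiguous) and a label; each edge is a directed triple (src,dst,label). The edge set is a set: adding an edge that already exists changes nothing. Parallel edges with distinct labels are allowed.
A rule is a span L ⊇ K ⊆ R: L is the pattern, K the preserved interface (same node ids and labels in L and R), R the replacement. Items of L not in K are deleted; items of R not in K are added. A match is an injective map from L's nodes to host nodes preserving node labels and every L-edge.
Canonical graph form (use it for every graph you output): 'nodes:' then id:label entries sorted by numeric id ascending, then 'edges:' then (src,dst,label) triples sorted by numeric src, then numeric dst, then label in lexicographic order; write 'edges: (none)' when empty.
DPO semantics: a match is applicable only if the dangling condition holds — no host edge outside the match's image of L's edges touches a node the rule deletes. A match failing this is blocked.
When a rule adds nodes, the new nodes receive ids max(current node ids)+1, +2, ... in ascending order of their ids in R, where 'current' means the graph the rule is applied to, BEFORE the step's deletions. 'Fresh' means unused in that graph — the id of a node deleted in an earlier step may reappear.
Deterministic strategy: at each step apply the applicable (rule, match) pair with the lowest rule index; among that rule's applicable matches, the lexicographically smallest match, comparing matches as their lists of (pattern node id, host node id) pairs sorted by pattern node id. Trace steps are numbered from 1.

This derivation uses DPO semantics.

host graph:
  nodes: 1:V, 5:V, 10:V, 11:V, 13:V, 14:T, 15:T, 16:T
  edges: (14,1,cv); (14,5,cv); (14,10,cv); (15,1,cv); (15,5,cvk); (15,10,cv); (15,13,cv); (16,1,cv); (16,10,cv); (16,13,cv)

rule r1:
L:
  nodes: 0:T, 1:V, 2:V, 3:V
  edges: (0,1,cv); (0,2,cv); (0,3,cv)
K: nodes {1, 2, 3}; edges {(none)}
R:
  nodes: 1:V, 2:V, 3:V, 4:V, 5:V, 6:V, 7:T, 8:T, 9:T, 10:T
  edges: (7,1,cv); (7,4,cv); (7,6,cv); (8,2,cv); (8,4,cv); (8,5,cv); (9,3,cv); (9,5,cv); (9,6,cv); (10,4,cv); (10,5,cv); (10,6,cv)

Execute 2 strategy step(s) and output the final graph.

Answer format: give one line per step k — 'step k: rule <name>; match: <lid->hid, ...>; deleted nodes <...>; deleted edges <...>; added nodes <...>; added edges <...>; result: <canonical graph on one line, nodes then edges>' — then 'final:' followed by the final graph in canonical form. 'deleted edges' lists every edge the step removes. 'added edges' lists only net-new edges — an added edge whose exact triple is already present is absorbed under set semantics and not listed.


step 1: rule r1; match: 0->14, 1->1, 2->5, 3->10; deleted nodes 14; deleted edges (14,1,cv); (14,5,cv); (14,10,cv); added nodes 17, 18, 19, 20, 21, 22, 23; added edges (20,1,cv); (20,17,cv); (20,19,cv); (21,5,cv); (21,17,cv); (21,18,cv); (22,10,cv); (22,18,cv); (22,19,cv); (23,17,cv); (23,18,cv); (23,19,cv); result: nodes: 1:V, 5:V, 10:V, 11:V, 13:V, 15:T, 16:T, 17:V, 18:V, 19:V, 20:T, 21:T, 22:T, 23:T edges: (15,1,cv); (15,5,cvk); (15,10,cv); (15,13,cv); (16,1,cv); (16,10,cv); (16,13,cv); (20,1,cv); (20,17,cv); (20,19,cv); (21,5,cv); (21,17,cv); (21,18,cv); (22,10,cv); (22,18,cv); (22,19,cv); (23,17,cv); (23,18,cv); (23,19,cv)
step 2: rule r1; match: 0->16, 1->1, 2->10, 3->13; deleted nodes 16; deleted edges (16,1,cv); (16,10,cv); (16,13,cv); added nodes 24, 25, 26, 27, 28, 29, 30; added edges (27,1,cv); (27,24,cv); (27,26,cv); (28,10,cv); (28,24,cv); (28,25,cv); (29,13,cv); (29,25,cv); (29,26,cv); (30,24,cv); (30,25,cv); (30,26,cv); result: nodes: 1:V, 5:V, 10:V, 11:V, 13:V, 15:T, 17:V, 18:V, 19:V, 20:T, 21:T, 22:T, 23:T, 24:V, 25:V, 26:V, 27:T, 28:T, 29:T, 30:T edges: (15,1,cv); (15,5,cvk); (15,10,cv); (15,13,cv); (20,1,cv); (20,17,cv); (20,19,cv); (21,5,cv); (21,17,cv); (21,18,cv); (22,10,cv); (22,18,cv); (22,19,cv); (23,17,cv); (23,18,cv); (23,19,cv); (27,1,cv); (27,24,cv); (27,26,cv); (28,10,cv); (28,24,cv); (28,25,cv); (29,13,cv); (29,25,cv); (29,26,cv); (30,24,cv); (30,25,cv); (30,26,cv)
final:
nodes: 1:V, 5:V, 10:V, 11:V, 13:V, 15:T, 17:V, 18:V, 19:V, 20:T, 21:T, 22:T, 23:T, 24:V, 25:V, 26:V, 27:T, 28:T, 29:T, 30:T
edges: (15,1,cv); (15,5,cvk); (15,10,cv); (15,13,cv); (20,1,cv); (20,17,cv); (20,19,cv); (21,5,cv); (21,17,cv); (21,18,cv); (22,10,cv); (22,18,cv); (22,19,cv); (23,17,cv); (23,18,cv); (23,19,cv); (27,1,cv); (27,24,cv); (27,26,cv); (28,10,cv); (28,24,cv); (28,25,cv); (29,13,cv); (29,25,cv); (29,26,cv); (30,24,cv); (30,25,cv); (30,26,cv)


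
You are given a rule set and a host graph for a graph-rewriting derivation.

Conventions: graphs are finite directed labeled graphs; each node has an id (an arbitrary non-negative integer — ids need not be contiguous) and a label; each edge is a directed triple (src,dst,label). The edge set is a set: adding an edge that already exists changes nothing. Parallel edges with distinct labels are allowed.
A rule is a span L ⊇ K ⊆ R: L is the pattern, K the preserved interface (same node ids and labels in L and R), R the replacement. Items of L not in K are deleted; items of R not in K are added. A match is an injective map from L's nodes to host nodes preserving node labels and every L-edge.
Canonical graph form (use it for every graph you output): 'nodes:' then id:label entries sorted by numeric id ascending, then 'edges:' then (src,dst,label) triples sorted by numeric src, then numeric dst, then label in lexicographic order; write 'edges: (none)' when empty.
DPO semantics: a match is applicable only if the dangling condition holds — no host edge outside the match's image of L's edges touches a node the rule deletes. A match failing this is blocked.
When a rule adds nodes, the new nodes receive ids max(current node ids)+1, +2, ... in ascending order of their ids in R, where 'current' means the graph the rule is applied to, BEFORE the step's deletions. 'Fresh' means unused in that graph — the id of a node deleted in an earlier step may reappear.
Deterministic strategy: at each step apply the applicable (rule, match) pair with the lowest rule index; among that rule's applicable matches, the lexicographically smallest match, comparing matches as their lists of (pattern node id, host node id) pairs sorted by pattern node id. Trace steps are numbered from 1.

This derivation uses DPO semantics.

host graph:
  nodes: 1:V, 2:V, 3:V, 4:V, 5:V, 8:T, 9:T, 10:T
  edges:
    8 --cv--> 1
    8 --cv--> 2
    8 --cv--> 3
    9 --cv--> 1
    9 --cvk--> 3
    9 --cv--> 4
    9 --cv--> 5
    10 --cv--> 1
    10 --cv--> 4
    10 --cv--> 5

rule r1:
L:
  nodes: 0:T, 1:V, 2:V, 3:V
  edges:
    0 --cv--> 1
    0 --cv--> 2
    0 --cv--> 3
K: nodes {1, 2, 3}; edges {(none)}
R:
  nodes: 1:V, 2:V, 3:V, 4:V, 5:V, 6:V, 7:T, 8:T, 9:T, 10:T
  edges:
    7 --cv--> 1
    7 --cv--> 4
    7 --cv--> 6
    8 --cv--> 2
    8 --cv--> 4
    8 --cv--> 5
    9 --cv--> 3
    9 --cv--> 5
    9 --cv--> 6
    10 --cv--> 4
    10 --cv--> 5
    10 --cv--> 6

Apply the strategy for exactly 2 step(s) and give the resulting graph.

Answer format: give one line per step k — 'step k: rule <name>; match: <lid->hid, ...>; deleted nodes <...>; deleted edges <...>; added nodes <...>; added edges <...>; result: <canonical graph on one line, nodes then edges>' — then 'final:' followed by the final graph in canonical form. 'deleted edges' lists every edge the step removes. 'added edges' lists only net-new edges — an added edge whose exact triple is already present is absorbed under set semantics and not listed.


step 1: rule r1; match: 0->8, 1->1, 2->2, 3->3; deleted nodes 8; deleted edges (8,1,cv); (8,2,cv); (8,3,cv); added nodes 11, 12, 13, 14, 15, 16, 17; added edges (14,1,cv); (14,11,cv); (14,13,cv); (15,2,cv); (15,11,cv); (15,12,cv); (16,3,cv); (16,12,cv); (16,13,cv); (17,11,cv); (17,12,cv); (17,13,cv); result: nodes: 1:V, 2:V, 3:V, 4:V, 5:V, 9:T, 10:T, 11:V, 12:V, 13:V, 14:T, 15:T, 16:T, 17:T edges: (9,1,cv); (9,3,cvk); (9,4,cv); (9,5,cv); (10,1,cv); (10,4,cv); (10,5,cv); (14,1,cv); (14,11,cv); (14,13,cv); (15,2,cv); (15,11,cv); (15,12,cv); (16,3,cv); (16,12,cv); (16,13,cv); (17,11,cv); (17,12,cv); (17,13,cv)
step 2: rule r1; match: 0->10, 1->1, 2->4, 3->5; deleted nodes 10; deleted edges (10,1,cv); (10,4,cv); (10,5,cv); added nodes 18, 19, 20, 21, 22, 23, 24; added edges (21,1,cv); (21,18,cv); (21,20,cv); (22,4,cv); (22,18,cv); (22,19,cv); (23,5,cv); (23,19,cv); (23,20,cv); (24,18,cv); (24,19,cv); (24,20,cv); result: nodes: 1:V, 2:V, 3:V, 4:V, 5:V, 9:T, 11:V, 12:V, 13:V, 14:T, 15:T, 16:T, 17:T, 18:V, 19:V, 20:V, 21:T, 22:T, 23:T, 24:T edges: (9,1,cv); (9,3,cvk); (9,4,cv); (9,5,cv); (14,1,cv); (14,11,cv); (14,13,cv); (15,2,cv); (15,11,cv); (15,12,cv); (16,3,cv); (16,12,cv); (16,13,cv); (17,11,cv); (17,12,cv); (17,13,cv); (21,1,cv); (21,18,cv); (21,20,cv); (22,4,cv); (22,18,cv); (22,19,cv); (23,5,cv); (23,19,cv); (23,20,cv); (24,18,cv); (24,19,cv); (24,20,cv)
final:
nodes: 1:V, 2:V, 3:V, 4:V, 5:V, 9:T, 11:V, 12:V, 13:V, 14:T, 15:T, 16:T, 17:T, 18:V, 19:V, 20:V, 21:T, 22:T, 23:T, 24:T
edges: (9,1,cv); (9,3,cvk); (9,4,cv); (9,5,cv); (14,1,cv); (14,11,cv); (14,13,cv); (15,2,cv); (15,11,cv); (15,12,cv); (16,3,cv); (16,12,cv); (16,13,cv); (17,11,cv); (17,12,cv); (17,13,cv); (21,1,cv); (21,18,cv); (21,20,cv); (22,4,cv); (22,18,cv); (22,19,cv); (23,5,cv); (23,19,cv); (23,20,cv); (24,18,cv); (24,19,cv); (24,20,cv)


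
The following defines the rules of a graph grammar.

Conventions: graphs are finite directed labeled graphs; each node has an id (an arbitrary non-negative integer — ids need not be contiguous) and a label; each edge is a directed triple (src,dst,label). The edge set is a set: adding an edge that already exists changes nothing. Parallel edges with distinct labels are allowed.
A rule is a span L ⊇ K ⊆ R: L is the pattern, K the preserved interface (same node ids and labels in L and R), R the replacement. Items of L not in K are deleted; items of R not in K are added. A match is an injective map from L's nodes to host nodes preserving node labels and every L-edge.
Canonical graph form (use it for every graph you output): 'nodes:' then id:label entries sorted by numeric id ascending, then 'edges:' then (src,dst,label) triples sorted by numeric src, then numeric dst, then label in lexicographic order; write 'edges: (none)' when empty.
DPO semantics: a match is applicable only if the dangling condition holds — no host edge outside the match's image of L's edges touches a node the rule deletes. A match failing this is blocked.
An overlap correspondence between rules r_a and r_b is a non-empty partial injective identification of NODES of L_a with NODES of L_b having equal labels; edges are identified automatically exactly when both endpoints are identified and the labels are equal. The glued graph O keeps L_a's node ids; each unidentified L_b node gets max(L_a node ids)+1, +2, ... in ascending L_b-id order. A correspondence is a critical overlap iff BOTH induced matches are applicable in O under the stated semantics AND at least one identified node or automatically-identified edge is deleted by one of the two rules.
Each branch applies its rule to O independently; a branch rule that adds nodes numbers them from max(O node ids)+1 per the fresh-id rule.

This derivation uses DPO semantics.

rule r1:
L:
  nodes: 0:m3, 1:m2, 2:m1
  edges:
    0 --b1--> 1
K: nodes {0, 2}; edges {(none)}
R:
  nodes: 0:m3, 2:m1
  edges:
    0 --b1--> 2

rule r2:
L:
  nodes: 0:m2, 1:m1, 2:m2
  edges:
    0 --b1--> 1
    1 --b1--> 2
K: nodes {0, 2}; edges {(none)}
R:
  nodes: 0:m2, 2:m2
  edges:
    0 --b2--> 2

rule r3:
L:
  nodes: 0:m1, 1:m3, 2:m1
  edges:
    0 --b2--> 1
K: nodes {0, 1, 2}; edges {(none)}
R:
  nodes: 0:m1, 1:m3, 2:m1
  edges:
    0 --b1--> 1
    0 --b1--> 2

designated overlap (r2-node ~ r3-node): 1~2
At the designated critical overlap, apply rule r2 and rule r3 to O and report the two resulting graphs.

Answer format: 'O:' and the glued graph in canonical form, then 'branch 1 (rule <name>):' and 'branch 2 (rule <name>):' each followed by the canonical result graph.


O:
nodes: 0:m2, 1:m1, 2:m2, 3:m1, 4:m3
edges: (0,1,b1); (1,2,b1); (3,4,b2)
branch 1 (rule r2):
nodes: 0:m2, 2:m2, 3:m1, 4:m3
edges: (0,2,b2); (3,4,b2)
branch 2 (rule r3):
nodes: 0:m2, 1:m1, 2:m2, 3:m1, 4:m3
edges: (0,1,b1); (1,2,b1); (3,1,b1); (3,4,b1)


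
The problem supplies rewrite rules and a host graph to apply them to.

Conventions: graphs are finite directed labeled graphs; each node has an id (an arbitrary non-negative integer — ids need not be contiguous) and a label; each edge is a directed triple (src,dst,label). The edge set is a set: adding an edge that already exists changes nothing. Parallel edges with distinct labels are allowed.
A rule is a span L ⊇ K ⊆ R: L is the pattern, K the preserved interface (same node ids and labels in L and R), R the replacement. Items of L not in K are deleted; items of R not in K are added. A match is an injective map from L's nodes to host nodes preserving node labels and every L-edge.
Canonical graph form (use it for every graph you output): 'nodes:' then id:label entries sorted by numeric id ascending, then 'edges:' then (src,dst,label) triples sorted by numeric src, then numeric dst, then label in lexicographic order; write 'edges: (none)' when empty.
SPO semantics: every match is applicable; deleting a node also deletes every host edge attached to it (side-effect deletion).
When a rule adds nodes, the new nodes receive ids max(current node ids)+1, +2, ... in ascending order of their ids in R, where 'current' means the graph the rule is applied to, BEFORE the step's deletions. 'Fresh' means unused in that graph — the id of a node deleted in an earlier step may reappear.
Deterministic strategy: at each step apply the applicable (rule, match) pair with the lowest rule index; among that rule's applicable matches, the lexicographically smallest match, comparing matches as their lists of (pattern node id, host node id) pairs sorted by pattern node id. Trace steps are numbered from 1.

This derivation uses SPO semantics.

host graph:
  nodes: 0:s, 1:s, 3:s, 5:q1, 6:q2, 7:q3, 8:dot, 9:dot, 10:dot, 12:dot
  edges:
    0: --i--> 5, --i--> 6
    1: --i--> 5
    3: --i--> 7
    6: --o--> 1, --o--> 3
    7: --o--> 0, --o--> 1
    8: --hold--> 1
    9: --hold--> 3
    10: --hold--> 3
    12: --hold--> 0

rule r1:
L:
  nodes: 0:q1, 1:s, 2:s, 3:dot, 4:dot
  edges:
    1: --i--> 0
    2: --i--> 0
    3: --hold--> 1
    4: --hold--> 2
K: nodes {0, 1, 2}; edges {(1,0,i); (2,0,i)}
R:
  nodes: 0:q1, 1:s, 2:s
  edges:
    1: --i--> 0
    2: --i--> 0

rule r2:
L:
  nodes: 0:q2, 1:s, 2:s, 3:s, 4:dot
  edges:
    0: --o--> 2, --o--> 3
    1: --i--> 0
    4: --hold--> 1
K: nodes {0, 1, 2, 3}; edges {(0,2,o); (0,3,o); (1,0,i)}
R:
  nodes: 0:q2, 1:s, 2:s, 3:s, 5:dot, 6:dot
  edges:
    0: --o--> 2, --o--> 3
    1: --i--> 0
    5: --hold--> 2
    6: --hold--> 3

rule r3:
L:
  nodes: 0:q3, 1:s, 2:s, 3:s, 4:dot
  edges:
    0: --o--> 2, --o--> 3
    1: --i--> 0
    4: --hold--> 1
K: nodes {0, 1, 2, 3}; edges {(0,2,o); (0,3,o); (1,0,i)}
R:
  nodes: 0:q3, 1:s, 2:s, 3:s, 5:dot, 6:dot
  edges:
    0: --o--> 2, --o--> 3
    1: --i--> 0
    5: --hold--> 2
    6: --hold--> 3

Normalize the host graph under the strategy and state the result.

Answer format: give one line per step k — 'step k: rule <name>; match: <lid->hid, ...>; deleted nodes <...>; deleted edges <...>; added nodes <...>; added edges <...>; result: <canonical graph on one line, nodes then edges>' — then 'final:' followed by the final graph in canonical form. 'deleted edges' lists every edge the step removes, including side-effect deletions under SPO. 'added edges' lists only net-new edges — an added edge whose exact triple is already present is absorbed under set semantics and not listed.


step 1: rule r1; match: 0->5, 1->0, 2->1, 3->12, 4->8; deleted nodes 8, 12; deleted edges (8,1,hold); (12,0,hold); added nodes (none); added edges (none); result: nodes: 0:s, 1:s, 3:s, 5:q1, 6:q2, 7:q3, 9:dot, 10:dot edges: (0,5,i); (0,6,i); (1,5,i); (3,7,i); (6,1,o); (6,3,o); (7,0,o); (7,1,o); (9,3,hold); (10,3,hold)
step 2: rule r3; match: 0->7, 1->3, 2->0, 3->1, 4->9; deleted nodes 9; deleted edges (9,3,hold); added nodes 11, 12; added edges (11,0,hold); (12,1,hold); result: nodes: 0:s, 1:s, 3:s, 5:q1, 6:q2, 7:q3, 10:dot, 11:dot, 12:dot edges: (0,5,i); (0,6,i); (1,5,i); (3,7,i); (6,1,o); (6,3,o); (7,0,o); (7,1,o); (10,3,hold); (11,0,hold); (12,1,hold)
step 3: rule r1; match: 0->5, 1->0, 2->1, 3->11, 4->12; deleted nodes 11, 12; deleted edges (11,0,hold); (12,1,hold); added nodes (none); added edges (none); result: nodes: 0:s, 1:s, 3:s, 5:q1, 6:q2, 7:q3, 10:dot edges: (0,5,i); (0,6,i); (1,5,i); (3,7,i); (6,1,o); (6,3,o); (7,0,o); (7,1,o); (10,3,hold)
step 4: rule r3; match: 0->7, 1->3, 2->0, 3->1, 4->10; deleted nodes 10; deleted edges (10,3,hold); added nodes 11, 12; added edges (11,0,hold); (12,1,hold); result: nodes: 0:s, 1:s, 3:s, 5:q1, 6:q2, 7:q3, 11:dot, 12:dot edges: (0,5,i); (0,6,i); (1,5,i); (3,7,i); (6,1,o); (6,3,o); (7,0,o); (7,1,o); (11,0,hold); (12,1,hold)
step 5: rule r1; match: 0->5, 1->0, 2->1, 3->11, 4->12; deleted nodes 11, 12; deleted edges (11,0,hold); (12,1,hold); added nodes (none); added edges (none); result: nodes: 0:s, 1:s, 3:s, 5:q1, 6:q2, 7:q3 edges: (0,5,i); (0,6,i); (1,5,i); (3,7,i); (6,1,o); (6,3,o); (7,0,o); (7,1,o)
final:
nodes: 0:s, 1:s, 3:s, 5:q1, 6:q2, 7:q3
edges: (0,5,i); (0,6,i); (1,5,i); (3,7,i); (6,1,o); (6,3,o); (7,0,o); (7,1,o)


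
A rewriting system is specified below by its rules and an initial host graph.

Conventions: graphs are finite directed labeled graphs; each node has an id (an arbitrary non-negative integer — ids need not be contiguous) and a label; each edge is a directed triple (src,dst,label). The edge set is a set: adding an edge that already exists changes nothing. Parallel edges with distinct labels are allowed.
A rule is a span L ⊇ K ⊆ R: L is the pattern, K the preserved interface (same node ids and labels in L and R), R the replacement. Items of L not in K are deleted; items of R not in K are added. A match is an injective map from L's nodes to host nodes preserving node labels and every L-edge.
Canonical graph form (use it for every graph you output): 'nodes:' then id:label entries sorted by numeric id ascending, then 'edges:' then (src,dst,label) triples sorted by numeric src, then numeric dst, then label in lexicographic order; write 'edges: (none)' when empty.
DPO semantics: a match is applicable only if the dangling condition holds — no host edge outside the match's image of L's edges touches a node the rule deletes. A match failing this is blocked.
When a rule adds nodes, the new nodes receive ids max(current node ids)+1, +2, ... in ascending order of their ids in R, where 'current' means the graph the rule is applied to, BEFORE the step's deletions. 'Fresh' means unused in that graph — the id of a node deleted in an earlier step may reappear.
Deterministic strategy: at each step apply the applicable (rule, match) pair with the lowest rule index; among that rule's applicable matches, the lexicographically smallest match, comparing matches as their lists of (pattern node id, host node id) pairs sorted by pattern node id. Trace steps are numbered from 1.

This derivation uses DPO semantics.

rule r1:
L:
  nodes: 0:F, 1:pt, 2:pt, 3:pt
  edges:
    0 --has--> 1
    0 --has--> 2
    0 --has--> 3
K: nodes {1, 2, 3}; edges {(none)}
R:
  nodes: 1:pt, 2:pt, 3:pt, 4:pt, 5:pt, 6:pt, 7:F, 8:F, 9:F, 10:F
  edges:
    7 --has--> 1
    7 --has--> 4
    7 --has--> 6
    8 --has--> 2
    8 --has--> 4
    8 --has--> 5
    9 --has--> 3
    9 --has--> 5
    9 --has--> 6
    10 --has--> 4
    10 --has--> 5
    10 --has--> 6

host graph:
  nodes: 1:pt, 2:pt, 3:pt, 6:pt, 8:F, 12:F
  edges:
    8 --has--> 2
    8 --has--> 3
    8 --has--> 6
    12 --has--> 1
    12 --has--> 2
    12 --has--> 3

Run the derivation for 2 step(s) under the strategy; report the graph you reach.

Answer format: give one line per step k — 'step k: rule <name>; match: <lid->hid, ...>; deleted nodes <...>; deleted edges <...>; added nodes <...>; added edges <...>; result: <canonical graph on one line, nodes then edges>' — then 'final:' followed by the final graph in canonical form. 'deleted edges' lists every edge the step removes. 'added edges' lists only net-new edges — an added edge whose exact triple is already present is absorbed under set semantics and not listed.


step 1: rule r1; match: 0->8, 1->2, 2->3, 3->6; deleted nodes 8; deleted edges (8,2,has); (8,3,has); (8,6,has); added nodes 13, 14, 15, 16, 17, 18, 19; added edges (16,2,has); (16,13,has); (16,15,has); (17,3,has); (17,13,has); (17,14,has); (18,6,has); (18,14,has); (18,15,has); (19,13,has); (19,14,has); (19,15,has); result: nodes: 1:pt, 2:pt, 3:pt, 6:pt, 12:F, 13:pt, 14:pt, 15:pt, 16:F, 17:F, 18:F, 19:F edges: (12,1,has); (12,2,has); (12,3,has); (16,2,has); (16,13,has); (16,15,has); (17,3,has); (17,13,has); (17,14,has); (18,6,has); (18,14,has); (18,15,has); (19,13,has); (19,14,has); (19,15,has)
step 2: rule r1; match: 0->12, 1->1, 2->2, 3->3; deleted nodes 12; deleted edges (12,1,has); (12,2,has); (12,3,has); added nodes 20, 21, 22, 23, 24, 25, 26; added edges (23,1,has); (23,20,has); (23,22,has); (24,2,has); (24,20,has); (24,21,has); (25,3,has); (25,21,has); (25,22,has); (26,20,has); (26,21,has); (26,22,has); result: nodes: 1:pt, 2:pt, 3:pt, 6:pt, 13:pt, 14:pt, 15:pt, 16:F, 17:F, 18:F, 19:F, 20:pt, 21:pt, 22:pt, 23:F, 24:F, 25:F, 26:F edges: (16,2,has); (16,13,has); (16,15,has); (17,3,has); (17,13,has); (17,14,has); (18,6,has); (18,14,has); (18,15,has); (19,13,has); (19,14,has); (19,15,has); (23,1,has); (23,20,has); (23,22,has); (24,2,has); (24,20,has); (24,21,has); (25,3,has); (25,21,has); (25,22,has); (26,20,has); (26,21,has); (26,22,has)
final:
nodes: 1:pt, 2:pt, 3:pt, 6:pt, 13:pt, 14:pt, 15:pt, 16:F, 17:F, 18:F, 19:F, 20:pt, 21:pt, 22:pt, 23:F, 24:F, 25:F, 26:F
edges: (16,2,has); (16,13,has); (16,15,has); (17,3,has); (17,13,has); (17,14,has); (18,6,has); (18,14,has); (18,15,has); (19,13,has); (19,14,has); (19,15,has); (23,1,has); (23,20,has); (23,22,has); (24,2,has); (24,20,has); (24,21,has); (25,3,has); (25,21,has); (25,22,has); (26,20,has); (26,21,has); (26,22,has)


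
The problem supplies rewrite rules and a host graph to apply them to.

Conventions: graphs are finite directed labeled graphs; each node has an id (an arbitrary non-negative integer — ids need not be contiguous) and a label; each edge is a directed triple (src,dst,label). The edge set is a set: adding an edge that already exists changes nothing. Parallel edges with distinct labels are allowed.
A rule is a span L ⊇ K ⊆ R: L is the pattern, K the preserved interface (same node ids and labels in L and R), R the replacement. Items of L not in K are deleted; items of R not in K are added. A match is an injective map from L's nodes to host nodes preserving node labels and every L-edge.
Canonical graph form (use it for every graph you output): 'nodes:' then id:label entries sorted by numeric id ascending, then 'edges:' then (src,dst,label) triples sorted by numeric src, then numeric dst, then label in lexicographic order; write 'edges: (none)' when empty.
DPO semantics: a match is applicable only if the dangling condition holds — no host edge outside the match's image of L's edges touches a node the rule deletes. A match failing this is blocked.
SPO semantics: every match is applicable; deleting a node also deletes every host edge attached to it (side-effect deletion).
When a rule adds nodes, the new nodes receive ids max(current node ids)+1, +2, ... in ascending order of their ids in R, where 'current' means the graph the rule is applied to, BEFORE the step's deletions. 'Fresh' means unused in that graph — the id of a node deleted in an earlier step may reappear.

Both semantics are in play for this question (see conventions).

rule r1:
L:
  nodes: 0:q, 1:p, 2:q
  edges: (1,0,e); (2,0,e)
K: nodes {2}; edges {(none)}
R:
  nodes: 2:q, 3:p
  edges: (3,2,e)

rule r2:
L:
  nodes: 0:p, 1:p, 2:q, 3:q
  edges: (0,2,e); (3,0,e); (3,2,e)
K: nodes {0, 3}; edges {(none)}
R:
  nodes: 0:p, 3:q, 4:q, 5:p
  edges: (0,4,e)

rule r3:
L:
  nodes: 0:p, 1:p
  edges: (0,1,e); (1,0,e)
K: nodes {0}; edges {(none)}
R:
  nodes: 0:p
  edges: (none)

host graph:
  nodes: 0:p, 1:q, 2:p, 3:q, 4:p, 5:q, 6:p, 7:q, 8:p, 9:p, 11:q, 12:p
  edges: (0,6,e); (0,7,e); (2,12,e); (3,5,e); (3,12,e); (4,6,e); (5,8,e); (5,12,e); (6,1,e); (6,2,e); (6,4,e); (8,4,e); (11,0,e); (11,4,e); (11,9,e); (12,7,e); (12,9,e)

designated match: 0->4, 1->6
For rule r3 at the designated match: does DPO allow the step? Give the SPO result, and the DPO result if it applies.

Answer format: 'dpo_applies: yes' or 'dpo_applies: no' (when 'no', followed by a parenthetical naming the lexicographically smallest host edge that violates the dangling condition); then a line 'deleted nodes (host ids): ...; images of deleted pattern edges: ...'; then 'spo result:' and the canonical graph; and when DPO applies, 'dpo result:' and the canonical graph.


dpo_applies: no
(the rule deletes node 6, which keeps host edge (0,6,e) outside the match image — the dangling condition fails, DPO blocks; SPO proceeds and side-deletes such edges)
deleted nodes (host ids): 6; images of deleted pattern edges: (4,6,e); (6,4,e)
spo result:
nodes: 0:p, 1:q, 2:p, 3:q, 4:p, 5:q, 7:q, 8:p, 9:p, 11:q, 12:p
edges: (0,7,e); (2,12,e); (3,5,e); (3,12,e); (5,8,e); (5,12,e); (8,4,e); (11,0,e); (11,4,e); (11,9,e); (12,7,e); (12,9,e)


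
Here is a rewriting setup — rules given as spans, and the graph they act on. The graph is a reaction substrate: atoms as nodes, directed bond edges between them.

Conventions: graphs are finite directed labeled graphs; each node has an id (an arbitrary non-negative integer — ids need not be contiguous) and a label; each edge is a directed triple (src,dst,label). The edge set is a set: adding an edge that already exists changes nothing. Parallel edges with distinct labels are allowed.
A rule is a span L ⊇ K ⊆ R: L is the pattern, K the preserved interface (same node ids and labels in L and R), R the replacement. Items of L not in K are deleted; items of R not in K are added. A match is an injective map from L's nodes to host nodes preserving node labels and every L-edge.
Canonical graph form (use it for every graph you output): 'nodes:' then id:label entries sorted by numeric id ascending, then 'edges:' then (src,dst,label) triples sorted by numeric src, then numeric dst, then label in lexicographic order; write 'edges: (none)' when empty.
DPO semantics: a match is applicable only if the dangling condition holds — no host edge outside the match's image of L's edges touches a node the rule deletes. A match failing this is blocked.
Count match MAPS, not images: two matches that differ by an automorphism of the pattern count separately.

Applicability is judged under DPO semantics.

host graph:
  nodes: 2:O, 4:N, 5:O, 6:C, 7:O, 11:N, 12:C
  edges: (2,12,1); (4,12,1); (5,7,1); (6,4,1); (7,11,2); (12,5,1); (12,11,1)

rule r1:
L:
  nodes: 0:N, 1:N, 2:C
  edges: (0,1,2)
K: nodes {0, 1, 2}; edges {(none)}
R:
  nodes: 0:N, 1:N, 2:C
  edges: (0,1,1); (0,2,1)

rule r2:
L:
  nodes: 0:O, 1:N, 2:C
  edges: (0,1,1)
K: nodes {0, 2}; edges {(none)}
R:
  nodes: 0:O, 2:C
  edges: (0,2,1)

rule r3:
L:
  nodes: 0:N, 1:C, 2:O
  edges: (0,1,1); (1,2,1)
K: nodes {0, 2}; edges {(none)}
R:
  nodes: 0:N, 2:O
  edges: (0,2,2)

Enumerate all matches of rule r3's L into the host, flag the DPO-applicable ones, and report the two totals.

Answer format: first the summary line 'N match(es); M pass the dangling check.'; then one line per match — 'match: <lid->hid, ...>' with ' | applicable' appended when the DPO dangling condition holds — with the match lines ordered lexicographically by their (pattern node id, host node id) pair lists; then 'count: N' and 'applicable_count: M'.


1 match(es); 0 pass the dangling check.
match: 0->4, 1->12, 2->5
count: 1
applicable_count: 0
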